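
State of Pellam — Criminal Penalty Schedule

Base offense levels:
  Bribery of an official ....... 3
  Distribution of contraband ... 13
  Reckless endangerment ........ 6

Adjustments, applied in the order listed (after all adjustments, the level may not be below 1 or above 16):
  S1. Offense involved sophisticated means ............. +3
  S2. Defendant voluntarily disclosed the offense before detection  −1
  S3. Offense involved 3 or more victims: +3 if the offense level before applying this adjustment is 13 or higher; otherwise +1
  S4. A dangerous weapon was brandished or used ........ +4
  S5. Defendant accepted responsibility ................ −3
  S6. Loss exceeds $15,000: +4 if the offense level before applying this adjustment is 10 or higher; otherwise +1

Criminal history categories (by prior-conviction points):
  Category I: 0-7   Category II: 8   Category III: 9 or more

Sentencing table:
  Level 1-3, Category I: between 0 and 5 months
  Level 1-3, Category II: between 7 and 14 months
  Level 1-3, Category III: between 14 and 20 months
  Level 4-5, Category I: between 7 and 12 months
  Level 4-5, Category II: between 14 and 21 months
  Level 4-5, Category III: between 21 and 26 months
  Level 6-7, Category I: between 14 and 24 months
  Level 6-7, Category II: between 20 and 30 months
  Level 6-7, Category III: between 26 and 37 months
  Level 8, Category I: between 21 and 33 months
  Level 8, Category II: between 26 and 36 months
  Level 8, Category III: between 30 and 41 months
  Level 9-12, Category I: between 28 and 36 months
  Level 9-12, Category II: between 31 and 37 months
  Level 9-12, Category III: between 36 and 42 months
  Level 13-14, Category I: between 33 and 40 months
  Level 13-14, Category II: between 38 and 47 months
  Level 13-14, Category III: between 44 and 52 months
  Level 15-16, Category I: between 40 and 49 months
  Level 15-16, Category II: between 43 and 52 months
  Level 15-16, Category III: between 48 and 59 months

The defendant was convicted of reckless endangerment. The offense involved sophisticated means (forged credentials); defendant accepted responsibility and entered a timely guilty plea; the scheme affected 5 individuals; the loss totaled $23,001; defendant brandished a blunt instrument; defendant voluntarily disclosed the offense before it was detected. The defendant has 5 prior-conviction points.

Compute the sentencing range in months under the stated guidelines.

Base offense level for reckless endangerment: 6.
S1 applies: 6 + 3 = 9.
S2 applies: 9 − 1 = 8.
S3 applies (level before this adjustment is 8 < 13, so +1): 8 + 1 = 9.
S4 applies: 9 + 4 = 13.
S5 applies: 13 − 3 = 10.
S6 applies (level before this adjustment is 10 ≥ 10, so +4): 10 + 4 = 14.
Final offense level: 14.
Criminal history: 5 prior points → Category I (0-7).
Level 14 falls in the 13-14 band.
Grid: Level 13-14 × Category I = 33-40 months.

33-40 months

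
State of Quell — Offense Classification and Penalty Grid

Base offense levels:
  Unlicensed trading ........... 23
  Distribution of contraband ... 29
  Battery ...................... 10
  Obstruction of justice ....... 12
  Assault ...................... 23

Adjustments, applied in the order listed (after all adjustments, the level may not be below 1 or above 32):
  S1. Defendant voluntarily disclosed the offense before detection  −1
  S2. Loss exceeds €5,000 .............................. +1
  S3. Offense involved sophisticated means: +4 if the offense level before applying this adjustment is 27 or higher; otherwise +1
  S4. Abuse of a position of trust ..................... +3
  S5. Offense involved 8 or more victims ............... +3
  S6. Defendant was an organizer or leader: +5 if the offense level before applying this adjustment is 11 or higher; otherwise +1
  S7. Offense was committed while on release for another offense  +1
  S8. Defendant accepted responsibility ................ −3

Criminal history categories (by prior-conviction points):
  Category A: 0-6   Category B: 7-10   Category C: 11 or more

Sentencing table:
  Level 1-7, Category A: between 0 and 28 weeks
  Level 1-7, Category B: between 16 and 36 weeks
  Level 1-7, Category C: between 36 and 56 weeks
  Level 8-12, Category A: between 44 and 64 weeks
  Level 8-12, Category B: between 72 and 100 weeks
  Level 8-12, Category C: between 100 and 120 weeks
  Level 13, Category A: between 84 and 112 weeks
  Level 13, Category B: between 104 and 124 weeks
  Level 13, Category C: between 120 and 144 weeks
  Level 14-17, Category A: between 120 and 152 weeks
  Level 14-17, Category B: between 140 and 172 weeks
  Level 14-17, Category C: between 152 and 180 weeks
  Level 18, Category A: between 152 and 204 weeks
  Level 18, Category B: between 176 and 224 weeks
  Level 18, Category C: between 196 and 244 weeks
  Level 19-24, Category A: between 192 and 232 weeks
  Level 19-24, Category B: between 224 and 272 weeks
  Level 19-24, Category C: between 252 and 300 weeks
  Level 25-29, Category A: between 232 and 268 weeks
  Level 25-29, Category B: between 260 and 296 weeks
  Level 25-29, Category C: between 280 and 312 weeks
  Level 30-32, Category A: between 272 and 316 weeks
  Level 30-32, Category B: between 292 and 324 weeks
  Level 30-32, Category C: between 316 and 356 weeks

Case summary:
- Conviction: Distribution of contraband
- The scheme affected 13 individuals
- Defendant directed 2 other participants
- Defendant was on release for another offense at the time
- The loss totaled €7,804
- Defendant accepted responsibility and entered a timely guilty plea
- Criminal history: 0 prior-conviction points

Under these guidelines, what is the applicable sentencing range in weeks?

272-316 weeks

Base offense level for distribution of contraband: 29.
S1 does not apply.
S2 applies: 29 + 1 = 30.
S4 does not apply.
S5 applies: 30 + 3 = 33.
S6 applies (level before this adjustment is 33 ≥ 11, so +5): 33 + 5 = 38.
S7 applies: 38 + 1 = 39.
S8 applies: 39 − 3 = 36.
Level 36 exceeds the maximum of 32; capped at 32.
Final offense level: 32.
Criminal history: 0 prior points → Category A (0-6).
Level 32 falls in the 30-32 band.
Grid: Level 30-32 × Category A = 272-316 weeks.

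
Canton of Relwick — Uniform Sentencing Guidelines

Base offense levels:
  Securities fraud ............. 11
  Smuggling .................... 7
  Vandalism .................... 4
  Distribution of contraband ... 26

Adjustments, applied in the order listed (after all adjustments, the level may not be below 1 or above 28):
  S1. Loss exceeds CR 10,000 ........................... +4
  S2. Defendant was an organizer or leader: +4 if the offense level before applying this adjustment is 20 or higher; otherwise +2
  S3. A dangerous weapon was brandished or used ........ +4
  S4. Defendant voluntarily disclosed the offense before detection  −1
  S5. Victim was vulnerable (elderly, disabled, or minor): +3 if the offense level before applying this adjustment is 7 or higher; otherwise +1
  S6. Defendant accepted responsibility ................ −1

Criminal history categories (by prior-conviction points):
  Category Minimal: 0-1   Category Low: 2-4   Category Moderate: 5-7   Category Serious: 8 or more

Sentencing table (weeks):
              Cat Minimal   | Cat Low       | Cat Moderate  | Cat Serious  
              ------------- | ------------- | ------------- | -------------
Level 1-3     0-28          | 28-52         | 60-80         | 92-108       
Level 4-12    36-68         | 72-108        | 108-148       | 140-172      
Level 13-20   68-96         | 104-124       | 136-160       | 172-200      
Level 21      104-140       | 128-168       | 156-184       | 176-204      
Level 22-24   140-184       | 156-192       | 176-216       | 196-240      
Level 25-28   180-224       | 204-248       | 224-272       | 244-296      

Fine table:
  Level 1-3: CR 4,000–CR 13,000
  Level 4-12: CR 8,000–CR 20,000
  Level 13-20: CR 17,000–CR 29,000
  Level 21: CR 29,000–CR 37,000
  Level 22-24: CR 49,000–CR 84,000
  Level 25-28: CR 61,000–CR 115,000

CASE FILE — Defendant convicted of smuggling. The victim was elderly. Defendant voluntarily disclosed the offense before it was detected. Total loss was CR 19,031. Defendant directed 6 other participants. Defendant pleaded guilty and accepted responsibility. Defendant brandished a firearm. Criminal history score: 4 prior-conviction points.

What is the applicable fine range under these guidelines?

CR 17,000–CR 29,000

Base offense level for smuggling: 7.
S1 applies: 7 + 4 = 11.
S2 applies (level before this adjustment is 11 < 20, so +2): 11 + 2 = 13.
S3 applies: 13 + 4 = 17.
S4 applies: 17 − 1 = 16.
S5 applies (level before this adjustment is 16 ≥ 7, so +3): 16 + 3 = 19.
S6 applies: 19 − 1 = 18.
Final offense level: 18.
Level 18 falls in the 13-20 band.
Fine table: Level 13-20 → CR 17,000–CR 29,000.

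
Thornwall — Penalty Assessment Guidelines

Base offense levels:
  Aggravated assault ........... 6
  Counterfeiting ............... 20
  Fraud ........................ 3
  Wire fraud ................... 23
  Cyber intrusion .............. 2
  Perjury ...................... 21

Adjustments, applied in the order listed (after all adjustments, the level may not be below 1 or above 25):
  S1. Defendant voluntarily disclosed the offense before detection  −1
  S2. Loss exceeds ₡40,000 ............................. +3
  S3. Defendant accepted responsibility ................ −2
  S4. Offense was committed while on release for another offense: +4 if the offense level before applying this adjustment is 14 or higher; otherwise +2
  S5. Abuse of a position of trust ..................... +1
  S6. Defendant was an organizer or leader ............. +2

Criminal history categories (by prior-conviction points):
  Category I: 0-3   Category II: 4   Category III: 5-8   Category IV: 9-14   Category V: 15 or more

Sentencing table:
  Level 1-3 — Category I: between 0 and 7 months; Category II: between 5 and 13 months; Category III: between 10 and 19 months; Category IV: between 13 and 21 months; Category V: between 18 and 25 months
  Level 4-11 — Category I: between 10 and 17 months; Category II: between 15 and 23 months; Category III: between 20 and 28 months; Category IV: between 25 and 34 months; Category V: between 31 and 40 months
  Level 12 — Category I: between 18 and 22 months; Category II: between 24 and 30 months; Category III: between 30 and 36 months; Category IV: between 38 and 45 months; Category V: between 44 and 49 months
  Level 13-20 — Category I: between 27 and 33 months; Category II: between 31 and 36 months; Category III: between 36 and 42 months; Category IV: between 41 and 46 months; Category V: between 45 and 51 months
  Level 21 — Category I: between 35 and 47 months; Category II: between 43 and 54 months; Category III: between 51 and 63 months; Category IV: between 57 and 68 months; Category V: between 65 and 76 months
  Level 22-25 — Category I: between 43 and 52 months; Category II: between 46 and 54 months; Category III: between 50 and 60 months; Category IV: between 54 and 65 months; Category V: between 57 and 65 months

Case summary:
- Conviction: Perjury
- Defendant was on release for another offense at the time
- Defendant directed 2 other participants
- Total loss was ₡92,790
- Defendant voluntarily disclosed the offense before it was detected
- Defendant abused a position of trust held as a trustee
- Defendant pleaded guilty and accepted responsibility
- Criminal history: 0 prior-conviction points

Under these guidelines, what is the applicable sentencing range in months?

Base offense level for perjury: 21.
S1 applies: 21 − 1 = 20.
S2 applies: 20 + 3 = 23.
S3 applies: 23 − 2 = 21.
S4 applies (level before this adjustment is 21 ≥ 14, so +4): 21 + 4 = 25.
S5 applies: 25 + 1 = 26.
S6 applies: 26 + 2 = 28.
Level 28 exceeds the maximum of 25; capped at 25.
Final offense level: 25.
Criminal history: 0 prior points → Category I (0-3).
Level 25 falls in the 22-25 band.
Grid: Level 22-25 × Category I = 43-52 months.

43-52 months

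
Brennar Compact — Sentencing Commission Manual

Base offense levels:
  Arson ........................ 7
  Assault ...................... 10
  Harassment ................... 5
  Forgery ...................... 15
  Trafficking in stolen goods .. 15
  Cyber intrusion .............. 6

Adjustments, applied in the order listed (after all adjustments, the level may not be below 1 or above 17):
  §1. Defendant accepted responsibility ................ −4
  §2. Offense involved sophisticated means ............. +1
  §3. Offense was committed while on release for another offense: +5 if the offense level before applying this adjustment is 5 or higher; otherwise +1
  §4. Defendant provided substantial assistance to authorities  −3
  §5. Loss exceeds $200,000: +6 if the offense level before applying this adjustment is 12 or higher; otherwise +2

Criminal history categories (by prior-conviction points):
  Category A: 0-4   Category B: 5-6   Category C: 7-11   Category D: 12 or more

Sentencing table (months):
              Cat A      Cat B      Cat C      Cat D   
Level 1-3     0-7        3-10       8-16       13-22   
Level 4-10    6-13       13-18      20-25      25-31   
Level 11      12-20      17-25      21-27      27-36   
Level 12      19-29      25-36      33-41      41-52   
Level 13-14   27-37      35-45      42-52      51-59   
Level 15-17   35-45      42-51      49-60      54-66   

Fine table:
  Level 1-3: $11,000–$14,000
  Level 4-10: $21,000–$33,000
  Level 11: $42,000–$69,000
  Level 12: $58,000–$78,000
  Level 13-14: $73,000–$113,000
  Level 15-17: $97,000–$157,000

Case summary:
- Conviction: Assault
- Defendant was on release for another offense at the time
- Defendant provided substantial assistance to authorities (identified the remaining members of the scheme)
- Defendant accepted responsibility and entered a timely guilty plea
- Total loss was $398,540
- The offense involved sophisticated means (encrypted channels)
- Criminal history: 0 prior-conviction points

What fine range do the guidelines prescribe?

$42,000–$69,000

Base offense level for assault: 10.
§1 applies: 10 − 4 = 6.
§2 applies: 6 + 1 = 7.
§3 applies (level before this adjustment is 7 ≥ 5, so +5): 7 + 5 = 12.
§4 applies: 12 − 3 = 9.
§5 applies (level before this adjustment is 9 < 12, so +2): 9 + 2 = 11.
Final offense level: 11.
Level 11 falls in the 11 band.
Fine table: Level 11 → $42,000–$69,000.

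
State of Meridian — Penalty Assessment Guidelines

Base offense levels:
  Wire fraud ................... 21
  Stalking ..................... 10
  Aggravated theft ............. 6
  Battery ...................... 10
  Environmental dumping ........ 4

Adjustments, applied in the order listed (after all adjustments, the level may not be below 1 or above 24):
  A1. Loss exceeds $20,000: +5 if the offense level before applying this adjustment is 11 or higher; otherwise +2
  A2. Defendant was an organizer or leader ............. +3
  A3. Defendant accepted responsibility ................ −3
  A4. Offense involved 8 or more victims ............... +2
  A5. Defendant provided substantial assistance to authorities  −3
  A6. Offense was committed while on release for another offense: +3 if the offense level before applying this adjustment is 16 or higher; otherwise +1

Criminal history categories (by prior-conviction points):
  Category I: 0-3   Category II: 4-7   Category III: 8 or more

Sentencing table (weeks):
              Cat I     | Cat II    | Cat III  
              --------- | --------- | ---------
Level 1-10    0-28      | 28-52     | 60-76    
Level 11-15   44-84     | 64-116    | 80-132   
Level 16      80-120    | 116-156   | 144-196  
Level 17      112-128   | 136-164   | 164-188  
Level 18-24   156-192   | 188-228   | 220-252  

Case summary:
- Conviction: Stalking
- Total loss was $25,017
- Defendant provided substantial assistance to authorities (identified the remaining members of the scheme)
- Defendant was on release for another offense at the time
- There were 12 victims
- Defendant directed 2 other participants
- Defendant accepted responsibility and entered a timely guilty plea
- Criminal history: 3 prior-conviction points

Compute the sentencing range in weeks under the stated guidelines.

Base offense level for stalking: 10.
A1 applies (level before this adjustment is 10 < 11, so +2): 10 + 2 = 12.
A2 applies: 12 + 3 = 15.
A3 applies: 15 − 3 = 12.
A4 applies: 12 + 2 = 14.
A5 applies: 14 − 3 = 11.
A6 applies (level before this adjustment is 11 < 16, so +1): 11 + 1 = 12.
Final offense level: 12.
Criminal history: 3 prior points → Category I (0-3).
Level 12 falls in the 11-15 band.
Grid: Level 11-15 × Category I = 44-84 weeks.

44-84 weeks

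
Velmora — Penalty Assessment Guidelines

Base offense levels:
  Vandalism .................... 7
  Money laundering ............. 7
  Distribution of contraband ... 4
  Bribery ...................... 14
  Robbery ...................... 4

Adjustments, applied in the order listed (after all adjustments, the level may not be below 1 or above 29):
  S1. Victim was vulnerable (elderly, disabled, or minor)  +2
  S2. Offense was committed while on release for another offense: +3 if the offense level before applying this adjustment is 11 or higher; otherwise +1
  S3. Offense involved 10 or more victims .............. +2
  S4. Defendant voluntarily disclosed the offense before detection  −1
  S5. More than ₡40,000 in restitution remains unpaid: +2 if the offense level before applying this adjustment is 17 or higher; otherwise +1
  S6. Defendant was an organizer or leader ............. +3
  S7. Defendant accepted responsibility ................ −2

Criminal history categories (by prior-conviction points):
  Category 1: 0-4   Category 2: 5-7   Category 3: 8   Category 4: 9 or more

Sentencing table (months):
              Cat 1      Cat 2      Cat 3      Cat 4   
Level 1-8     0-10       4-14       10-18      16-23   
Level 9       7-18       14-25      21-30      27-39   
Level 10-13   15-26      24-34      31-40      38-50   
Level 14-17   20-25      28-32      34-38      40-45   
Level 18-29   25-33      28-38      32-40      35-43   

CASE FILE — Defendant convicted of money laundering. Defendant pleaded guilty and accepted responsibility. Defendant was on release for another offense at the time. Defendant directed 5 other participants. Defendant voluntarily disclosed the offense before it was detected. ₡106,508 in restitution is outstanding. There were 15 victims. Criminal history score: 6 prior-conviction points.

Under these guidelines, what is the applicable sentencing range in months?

Base offense level for money laundering: 7.
S2 applies (level before this adjustment is 7 < 11, so +1): 7 + 1 = 8.
S3 applies: 8 + 2 = 10.
S4 applies: 10 − 1 = 9.
S5 applies (level before this adjustment is 9 < 17, so +1): 9 + 1 = 10.
S6 applies: 10 + 3 = 13.
S7 applies: 13 − 2 = 11.
Final offense level: 11.
Criminal history: 6 prior points → Category 2 (5-7).
Level 11 falls in the 10-13 band.
Grid: Level 10-13 × Category 2 = 24-34 months.

24-34 months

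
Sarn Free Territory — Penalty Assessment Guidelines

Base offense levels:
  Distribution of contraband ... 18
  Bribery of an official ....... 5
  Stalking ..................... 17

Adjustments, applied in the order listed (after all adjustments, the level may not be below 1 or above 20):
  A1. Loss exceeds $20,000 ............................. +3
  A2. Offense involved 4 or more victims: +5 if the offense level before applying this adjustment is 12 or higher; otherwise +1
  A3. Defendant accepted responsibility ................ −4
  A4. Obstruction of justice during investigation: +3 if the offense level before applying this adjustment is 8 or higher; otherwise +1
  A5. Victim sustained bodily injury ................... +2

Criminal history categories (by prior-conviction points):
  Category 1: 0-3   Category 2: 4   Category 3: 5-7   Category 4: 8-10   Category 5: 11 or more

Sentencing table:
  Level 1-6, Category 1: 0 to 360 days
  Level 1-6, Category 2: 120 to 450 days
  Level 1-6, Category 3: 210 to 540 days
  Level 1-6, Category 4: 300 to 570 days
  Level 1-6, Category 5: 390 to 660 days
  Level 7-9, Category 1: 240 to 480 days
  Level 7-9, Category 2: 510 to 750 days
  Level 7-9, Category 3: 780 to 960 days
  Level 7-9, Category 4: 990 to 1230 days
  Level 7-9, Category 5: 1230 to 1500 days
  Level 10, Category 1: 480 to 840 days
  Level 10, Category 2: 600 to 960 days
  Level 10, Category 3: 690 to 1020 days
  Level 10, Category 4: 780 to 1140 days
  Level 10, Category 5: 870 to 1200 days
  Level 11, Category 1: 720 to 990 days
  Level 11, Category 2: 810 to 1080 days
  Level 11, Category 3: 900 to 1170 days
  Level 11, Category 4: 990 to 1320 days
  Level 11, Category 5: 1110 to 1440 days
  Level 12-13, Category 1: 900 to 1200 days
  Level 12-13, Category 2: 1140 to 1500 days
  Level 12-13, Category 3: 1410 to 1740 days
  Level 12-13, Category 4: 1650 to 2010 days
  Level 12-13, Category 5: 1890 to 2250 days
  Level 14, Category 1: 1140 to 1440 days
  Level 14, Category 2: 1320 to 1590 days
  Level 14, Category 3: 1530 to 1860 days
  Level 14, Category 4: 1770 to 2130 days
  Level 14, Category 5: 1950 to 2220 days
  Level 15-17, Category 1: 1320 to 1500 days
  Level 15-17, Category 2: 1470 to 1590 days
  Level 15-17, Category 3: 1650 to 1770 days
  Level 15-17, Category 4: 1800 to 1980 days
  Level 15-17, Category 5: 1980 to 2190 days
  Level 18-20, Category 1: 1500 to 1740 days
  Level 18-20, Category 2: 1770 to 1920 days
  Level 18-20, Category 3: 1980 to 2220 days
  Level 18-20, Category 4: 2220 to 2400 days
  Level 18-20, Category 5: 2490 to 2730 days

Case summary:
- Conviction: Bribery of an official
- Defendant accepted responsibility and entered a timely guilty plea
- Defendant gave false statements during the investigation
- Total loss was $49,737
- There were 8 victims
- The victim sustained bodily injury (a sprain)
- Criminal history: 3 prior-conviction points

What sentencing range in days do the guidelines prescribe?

Base offense level for bribery of an official: 5.
A1 applies: 5 + 3 = 8.
A2 applies (level before this adjustment is 8 < 12, so +1): 8 + 1 = 9.
A3 applies: 9 − 4 = 5.
A4 applies (level before this adjustment is 5 < 8, so +1): 5 + 1 = 6.
A5 applies: 6 + 2 = 8.
Final offense level: 8.
Criminal history: 3 prior points → Category 1 (0-3).
Level 8 falls in the 7-9 band.
Grid: Level 7-9 × Category 1 = 240-480 days.

240-480 days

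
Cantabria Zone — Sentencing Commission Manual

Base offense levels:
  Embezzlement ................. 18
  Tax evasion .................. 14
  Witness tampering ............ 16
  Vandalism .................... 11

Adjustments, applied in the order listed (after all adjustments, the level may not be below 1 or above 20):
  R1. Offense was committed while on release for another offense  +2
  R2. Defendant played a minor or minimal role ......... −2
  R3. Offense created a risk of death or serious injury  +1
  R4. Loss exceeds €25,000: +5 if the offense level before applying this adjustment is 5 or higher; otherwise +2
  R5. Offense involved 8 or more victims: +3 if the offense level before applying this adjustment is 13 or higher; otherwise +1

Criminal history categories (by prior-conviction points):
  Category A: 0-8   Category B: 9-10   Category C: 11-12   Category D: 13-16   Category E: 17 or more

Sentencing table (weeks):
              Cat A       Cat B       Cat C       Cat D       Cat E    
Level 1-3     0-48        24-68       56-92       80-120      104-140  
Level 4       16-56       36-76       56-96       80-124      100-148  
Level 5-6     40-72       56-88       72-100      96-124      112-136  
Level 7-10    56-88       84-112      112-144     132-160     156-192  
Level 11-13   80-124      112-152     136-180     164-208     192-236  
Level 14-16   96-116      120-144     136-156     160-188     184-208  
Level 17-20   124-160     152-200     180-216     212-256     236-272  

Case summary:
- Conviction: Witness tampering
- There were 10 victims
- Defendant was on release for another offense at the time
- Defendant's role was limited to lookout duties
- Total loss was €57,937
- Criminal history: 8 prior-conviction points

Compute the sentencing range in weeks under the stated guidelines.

Base offense level for witness tampering: 16.
R1 applies: 16 + 2 = 18.
R2 applies: 18 − 2 = 16.
R4 applies (level before this adjustment is 16 ≥ 5, so +5): 16 + 5 = 21.
R5 applies (level before this adjustment is 21 ≥ 13, so +3): 21 + 3 = 24.
Level 24 exceeds the maximum of 20; capped at 20.
Final offense level: 20.
Criminal history: 8 prior points → Category A (0-8).
Level 20 falls in the 17-20 band.
Grid: Level 17-20 × Category A = 124-160 weeks.

124-160 weeks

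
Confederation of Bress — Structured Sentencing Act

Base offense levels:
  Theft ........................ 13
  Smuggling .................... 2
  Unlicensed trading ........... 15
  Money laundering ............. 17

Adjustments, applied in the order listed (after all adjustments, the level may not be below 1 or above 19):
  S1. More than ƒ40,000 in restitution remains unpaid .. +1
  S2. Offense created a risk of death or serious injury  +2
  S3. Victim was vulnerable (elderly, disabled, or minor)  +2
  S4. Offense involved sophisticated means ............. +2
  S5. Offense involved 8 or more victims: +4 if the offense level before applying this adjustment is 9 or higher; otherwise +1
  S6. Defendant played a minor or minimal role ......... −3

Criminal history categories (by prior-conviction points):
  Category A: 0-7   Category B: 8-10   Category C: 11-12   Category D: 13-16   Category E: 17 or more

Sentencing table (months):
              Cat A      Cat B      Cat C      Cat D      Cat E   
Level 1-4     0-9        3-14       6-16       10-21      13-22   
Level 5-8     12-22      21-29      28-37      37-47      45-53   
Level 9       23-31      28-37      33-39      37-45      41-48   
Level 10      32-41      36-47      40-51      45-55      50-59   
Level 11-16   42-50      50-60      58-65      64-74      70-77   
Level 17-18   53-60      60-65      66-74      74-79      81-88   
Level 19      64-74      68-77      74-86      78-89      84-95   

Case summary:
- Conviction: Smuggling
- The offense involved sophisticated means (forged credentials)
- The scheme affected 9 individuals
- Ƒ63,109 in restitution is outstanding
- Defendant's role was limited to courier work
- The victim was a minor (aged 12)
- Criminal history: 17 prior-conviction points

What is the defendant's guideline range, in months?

Base offense level for smuggling: 2.
S1 applies: 2 + 1 = 3.
S2 does not apply.
S3 applies: 3 + 2 = 5.
S4 applies: 5 + 2 = 7.
S5 applies (level before this adjustment is 7 < 9, so +1): 7 + 1 = 8.
S6 applies: 8 − 3 = 5.
Final offense level: 5.
Criminal history: 17 prior points → Category E (17+).
Level 5 falls in the 5-8 band.
Grid: Level 5-8 × Category E = 45-53 months.

45-53 months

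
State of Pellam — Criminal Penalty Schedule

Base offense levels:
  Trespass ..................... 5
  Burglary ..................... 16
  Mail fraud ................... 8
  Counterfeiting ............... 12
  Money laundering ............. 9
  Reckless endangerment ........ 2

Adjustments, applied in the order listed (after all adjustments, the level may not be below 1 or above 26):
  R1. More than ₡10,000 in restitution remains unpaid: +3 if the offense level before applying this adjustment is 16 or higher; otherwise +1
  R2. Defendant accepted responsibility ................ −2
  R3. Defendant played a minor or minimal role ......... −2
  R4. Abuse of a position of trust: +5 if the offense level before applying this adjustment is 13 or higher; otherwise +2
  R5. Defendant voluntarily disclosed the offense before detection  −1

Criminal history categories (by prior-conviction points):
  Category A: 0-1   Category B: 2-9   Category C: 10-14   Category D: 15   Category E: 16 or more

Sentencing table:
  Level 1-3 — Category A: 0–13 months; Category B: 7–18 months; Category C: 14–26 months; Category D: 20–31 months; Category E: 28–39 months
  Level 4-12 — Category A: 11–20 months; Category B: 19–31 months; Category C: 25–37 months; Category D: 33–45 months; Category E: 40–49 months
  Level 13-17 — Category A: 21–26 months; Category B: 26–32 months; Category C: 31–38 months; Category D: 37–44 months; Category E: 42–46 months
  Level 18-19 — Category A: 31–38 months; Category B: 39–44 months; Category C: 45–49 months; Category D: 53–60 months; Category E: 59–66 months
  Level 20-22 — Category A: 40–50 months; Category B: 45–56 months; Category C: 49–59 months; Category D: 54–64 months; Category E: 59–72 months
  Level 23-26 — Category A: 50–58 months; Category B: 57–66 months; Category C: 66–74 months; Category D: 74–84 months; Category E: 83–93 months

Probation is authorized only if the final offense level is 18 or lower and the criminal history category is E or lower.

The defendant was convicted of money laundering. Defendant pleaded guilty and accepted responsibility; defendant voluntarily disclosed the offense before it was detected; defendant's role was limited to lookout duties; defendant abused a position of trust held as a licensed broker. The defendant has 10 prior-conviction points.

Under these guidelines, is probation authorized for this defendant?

Base offense level for money laundering: 9.
R2 applies: 9 − 2 = 7.
R3 applies: 7 − 2 = 5.
R4 applies (level before this adjustment is 5 < 13, so +2): 5 + 2 = 7.
R5 applies: 7 − 1 = 6.
Final offense level: 6.
Criminal history: 10 prior points → Category C (10-14).
Level 6 falls in the 4-12 band.
Grid: Level 4-12 × Category C = 25-37 months.
Probation check: level 6 ≤ 18 and category C ≤ E → eligible.

Yes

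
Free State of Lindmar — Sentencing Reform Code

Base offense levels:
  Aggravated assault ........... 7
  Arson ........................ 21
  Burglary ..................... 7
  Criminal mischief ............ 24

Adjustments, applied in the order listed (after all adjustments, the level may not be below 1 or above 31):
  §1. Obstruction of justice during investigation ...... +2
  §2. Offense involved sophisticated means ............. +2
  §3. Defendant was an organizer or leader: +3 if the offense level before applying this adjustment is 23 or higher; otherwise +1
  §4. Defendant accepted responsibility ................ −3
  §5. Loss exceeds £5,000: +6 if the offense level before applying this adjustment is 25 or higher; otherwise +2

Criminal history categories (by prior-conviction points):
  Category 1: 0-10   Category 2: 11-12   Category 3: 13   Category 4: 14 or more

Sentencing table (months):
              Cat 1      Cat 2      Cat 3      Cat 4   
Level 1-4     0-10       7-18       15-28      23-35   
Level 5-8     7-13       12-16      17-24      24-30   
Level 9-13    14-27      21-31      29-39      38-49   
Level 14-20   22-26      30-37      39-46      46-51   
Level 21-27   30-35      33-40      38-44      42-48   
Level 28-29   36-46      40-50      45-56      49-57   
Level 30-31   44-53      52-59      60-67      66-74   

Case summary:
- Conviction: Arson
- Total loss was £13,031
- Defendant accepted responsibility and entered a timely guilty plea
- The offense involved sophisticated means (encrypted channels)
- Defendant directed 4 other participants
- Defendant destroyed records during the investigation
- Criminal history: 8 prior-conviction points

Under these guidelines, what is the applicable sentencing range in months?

Base offense level for arson: 21.
§1 applies: 21 + 2 = 23.
§2 applies: 23 + 2 = 25.
§3 applies (level before this adjustment is 25 ≥ 23, so +3): 25 + 3 = 28.
§4 applies: 28 − 3 = 25.
§5 applies (level before this adjustment is 25 ≥ 25, so +6): 25 + 6 = 31.
Final offense level: 31.
Criminal history: 8 prior points → Category 1 (0-10).
Level 31 falls in the 30-31 band.
Grid: Level 30-31 × Category 1 = 44-53 months.

44-53 months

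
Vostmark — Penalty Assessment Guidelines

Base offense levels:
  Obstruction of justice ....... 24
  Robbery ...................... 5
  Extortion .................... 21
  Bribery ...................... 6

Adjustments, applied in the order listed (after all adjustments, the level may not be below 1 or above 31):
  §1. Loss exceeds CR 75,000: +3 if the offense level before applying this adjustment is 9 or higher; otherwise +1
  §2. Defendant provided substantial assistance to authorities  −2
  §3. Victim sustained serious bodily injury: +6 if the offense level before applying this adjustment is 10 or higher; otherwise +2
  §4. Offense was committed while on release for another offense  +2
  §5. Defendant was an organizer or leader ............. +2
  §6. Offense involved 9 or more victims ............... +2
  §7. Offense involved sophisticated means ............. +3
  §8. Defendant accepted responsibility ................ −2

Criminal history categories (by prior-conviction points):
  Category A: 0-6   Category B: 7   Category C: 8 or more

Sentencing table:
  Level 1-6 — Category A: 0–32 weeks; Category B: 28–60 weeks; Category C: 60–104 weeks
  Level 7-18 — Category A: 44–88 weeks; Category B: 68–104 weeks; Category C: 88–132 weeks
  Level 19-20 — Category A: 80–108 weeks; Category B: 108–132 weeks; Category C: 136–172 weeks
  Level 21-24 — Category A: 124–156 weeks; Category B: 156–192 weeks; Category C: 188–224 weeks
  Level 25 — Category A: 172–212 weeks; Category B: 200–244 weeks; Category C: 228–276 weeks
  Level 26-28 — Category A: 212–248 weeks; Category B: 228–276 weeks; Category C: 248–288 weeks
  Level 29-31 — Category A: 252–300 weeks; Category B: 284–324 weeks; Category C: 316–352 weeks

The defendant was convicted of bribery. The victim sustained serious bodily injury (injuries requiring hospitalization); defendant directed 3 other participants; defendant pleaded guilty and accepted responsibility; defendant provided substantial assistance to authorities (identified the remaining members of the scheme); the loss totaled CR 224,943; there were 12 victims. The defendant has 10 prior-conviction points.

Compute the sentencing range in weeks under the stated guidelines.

88-132 weeks

Base offense level for bribery: 6.
§1 applies (level before this adjustment is 6 < 9, so +1): 6 + 1 = 7.
§2 applies: 7 − 2 = 5.
§3 applies (level before this adjustment is 5 < 10, so +2): 5 + 2 = 7.
§5 applies: 7 + 2 = 9.
§6 applies: 9 + 2 = 11.
§7 does not apply.
§8 applies: 11 − 2 = 9.
Final offense level: 9.
Criminal history: 10 prior points → Category C (8+).
Level 9 falls in the 7-18 band.
Grid: Level 7-18 × Category C = 88-132 weeks.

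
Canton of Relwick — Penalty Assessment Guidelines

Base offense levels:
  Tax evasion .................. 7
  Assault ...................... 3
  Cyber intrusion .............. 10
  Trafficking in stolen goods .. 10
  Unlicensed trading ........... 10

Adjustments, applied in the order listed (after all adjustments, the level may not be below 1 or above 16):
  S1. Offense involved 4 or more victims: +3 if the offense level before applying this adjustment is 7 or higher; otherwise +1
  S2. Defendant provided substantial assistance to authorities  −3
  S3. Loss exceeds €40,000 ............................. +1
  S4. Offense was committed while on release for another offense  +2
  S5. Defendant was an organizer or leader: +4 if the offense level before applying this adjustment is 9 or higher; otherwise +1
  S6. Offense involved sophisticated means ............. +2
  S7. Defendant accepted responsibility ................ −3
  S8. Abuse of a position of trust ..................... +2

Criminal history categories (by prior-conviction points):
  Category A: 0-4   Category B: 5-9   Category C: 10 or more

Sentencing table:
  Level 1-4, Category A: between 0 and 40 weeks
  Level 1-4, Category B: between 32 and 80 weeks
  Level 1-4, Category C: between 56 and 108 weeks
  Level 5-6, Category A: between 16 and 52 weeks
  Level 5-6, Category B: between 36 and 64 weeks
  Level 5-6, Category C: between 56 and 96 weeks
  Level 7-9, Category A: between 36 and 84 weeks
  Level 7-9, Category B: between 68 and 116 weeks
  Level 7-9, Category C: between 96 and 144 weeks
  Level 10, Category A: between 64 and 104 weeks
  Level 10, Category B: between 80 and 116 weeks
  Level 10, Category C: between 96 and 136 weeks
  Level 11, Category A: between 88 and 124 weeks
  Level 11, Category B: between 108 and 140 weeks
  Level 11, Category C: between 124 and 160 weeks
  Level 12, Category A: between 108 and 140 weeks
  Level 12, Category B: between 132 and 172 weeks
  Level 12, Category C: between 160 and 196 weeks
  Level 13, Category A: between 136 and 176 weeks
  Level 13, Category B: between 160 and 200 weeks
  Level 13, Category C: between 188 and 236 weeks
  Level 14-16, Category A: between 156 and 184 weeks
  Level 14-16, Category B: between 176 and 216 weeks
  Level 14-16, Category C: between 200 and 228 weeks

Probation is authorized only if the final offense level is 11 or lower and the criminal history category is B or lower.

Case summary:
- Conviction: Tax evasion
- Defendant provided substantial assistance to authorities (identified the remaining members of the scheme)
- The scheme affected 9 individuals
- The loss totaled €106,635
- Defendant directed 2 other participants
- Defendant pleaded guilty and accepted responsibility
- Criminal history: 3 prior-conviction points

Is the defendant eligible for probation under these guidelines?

Yes

Base offense level for tax evasion: 7.
S1 applies (level before this adjustment is 7 ≥ 7, so +3): 7 + 3 = 10.
S2 applies: 10 − 3 = 7.
S3 applies: 7 + 1 = 8.
S4 does not apply.
S5 applies (level before this adjustment is 8 < 9, so +1): 8 + 1 = 9.
S6 does not apply.
S7 applies: 9 − 3 = 6.
S8 does not apply.
Final offense level: 6.
Criminal history: 3 prior points → Category A (0-4).
Level 6 falls in the 5-6 band.
Grid: Level 5-6 × Category A = 16-52 weeks.
Probation check: level 6 ≤ 11 and category A ≤ B → eligible.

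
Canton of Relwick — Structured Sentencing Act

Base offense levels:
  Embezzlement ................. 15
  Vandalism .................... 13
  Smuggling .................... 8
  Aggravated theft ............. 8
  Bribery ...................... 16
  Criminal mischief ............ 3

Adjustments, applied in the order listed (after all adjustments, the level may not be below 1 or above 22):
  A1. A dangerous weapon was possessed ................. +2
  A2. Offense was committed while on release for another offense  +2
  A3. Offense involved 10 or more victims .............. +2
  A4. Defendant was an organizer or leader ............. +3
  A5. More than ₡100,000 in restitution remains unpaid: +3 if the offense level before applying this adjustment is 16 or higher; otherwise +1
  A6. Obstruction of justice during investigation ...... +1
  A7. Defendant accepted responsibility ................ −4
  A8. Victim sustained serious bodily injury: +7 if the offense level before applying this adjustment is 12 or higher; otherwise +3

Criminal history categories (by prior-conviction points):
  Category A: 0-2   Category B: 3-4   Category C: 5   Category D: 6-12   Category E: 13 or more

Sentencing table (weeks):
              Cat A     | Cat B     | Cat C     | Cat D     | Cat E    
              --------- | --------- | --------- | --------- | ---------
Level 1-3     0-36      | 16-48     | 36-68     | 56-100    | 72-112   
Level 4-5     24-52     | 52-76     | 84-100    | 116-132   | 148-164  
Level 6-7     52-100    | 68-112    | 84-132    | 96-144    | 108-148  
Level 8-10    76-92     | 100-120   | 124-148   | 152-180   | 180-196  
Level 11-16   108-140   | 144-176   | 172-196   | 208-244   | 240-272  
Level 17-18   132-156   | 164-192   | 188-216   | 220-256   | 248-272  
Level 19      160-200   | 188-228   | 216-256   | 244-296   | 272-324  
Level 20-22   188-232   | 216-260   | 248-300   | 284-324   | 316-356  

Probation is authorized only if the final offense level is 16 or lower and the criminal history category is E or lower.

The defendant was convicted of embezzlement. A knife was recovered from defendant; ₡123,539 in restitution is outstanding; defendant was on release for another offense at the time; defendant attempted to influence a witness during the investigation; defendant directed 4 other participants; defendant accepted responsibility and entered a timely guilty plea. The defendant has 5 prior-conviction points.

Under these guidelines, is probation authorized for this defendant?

Base offense level for embezzlement: 15.
A1 applies: 15 + 2 = 17.
A2 applies: 17 + 2 = 19.
A4 applies: 19 + 3 = 22.
A5 applies (level before this adjustment is 22 ≥ 16, so +3): 22 + 3 = 25.
A6 applies: 25 + 1 = 26.
A7 applies: 26 − 4 = 22.
A8 does not apply.
Final offense level: 22.
Criminal history: 5 prior points → Category C (5).
Level 22 falls in the 20-22 band.
Grid: Level 20-22 × Category C = 248-300 weeks.
Probation check: level 22 > 16 and category C ≤ E → not eligible.

No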